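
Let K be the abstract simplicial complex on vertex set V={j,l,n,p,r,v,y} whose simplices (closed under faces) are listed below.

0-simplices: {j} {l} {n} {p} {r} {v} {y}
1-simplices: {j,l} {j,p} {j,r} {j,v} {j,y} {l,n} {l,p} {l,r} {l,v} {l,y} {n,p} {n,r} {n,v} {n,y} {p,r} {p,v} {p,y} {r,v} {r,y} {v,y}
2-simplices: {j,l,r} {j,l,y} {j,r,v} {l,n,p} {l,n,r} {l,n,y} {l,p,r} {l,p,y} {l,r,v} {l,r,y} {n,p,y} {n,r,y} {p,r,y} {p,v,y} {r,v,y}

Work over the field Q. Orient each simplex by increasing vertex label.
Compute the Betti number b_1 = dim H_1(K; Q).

b_1=2

n_0=7 n_1=20 n_2=15  [Q]
∂1: piv[jl,jp,jr,jv,jy,ln] rk=6  ker:lp,lr,lv,ly,np,nr,nv,ny,pr,pv,py,rv,ry,vy
∂2: piv[jlr,jly,jrv,lnp,lnr,lny,lpr,lpy,lrv,lry,pvy,rvy] rk=12  ker:npy,nry,pry
b_1=(20−6)−12=2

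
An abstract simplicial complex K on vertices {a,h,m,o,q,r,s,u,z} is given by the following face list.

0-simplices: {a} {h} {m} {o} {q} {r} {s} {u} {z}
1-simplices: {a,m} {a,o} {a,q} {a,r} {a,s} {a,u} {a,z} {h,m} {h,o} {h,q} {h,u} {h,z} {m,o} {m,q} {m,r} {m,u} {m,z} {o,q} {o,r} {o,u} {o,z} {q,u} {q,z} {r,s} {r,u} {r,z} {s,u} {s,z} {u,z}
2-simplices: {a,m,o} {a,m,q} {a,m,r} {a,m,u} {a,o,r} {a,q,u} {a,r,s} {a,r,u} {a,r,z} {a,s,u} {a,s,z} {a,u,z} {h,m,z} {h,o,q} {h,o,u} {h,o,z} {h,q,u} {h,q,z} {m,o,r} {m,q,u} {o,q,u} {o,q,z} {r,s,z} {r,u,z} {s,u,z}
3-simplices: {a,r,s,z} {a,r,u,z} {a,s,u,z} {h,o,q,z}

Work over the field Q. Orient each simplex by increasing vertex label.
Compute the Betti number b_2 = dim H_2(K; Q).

b_2=3

n_0=9 n_1=29 n_2=25 n_3=4  [Q]
∂1: piv[am,ao,aq,ar,as,au,az,hm] rk=8  ker:ho,hq,hu,hz,mo,mq,mr,mu,mz,oq,or,ou,oz,qu,qz,rs,ru,rz,su,sz,uz
∂2: piv[amo,amq,amr,amu,aor,aqu,ars,aru,arz,asu,asz,auz,hmz,hoq,hou,hoz,hqu,hqz] rk=18  ker:mor,mqu,oqu,oqz,rsz,ruz,suz
∂3: piv[arsz,aruz,asuz,hoqz] rk=4
b_2=(25−18)−4=3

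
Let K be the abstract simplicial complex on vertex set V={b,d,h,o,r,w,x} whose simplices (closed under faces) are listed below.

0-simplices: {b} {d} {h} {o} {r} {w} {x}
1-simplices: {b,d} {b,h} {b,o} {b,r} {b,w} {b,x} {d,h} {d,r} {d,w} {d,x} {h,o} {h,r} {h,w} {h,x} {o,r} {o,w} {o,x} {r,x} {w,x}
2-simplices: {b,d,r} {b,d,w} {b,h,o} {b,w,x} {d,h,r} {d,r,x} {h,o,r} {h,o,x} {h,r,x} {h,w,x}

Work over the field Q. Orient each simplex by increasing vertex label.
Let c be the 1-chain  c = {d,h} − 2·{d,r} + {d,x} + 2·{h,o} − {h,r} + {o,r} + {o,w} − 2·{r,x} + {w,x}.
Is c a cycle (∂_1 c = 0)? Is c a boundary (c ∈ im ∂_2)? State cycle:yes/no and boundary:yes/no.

cycle:yes boundary:no

n_0=7 n_1=19 n_2=10  [Q]
∂1: piv[bd,bh,bo,br,bw,bx] rk=6  ker:dh,dr,dw,dx,ho,hr,hw,hx,or,ow,ox,rx,wx
∂2: piv[bdr,bdw,bho,bwx,dhr,drx,hor,hox,hrx,hwx] rk=10
∂1c = 0
c vs im∂2: residual ≠ 0 ⇒ not boundary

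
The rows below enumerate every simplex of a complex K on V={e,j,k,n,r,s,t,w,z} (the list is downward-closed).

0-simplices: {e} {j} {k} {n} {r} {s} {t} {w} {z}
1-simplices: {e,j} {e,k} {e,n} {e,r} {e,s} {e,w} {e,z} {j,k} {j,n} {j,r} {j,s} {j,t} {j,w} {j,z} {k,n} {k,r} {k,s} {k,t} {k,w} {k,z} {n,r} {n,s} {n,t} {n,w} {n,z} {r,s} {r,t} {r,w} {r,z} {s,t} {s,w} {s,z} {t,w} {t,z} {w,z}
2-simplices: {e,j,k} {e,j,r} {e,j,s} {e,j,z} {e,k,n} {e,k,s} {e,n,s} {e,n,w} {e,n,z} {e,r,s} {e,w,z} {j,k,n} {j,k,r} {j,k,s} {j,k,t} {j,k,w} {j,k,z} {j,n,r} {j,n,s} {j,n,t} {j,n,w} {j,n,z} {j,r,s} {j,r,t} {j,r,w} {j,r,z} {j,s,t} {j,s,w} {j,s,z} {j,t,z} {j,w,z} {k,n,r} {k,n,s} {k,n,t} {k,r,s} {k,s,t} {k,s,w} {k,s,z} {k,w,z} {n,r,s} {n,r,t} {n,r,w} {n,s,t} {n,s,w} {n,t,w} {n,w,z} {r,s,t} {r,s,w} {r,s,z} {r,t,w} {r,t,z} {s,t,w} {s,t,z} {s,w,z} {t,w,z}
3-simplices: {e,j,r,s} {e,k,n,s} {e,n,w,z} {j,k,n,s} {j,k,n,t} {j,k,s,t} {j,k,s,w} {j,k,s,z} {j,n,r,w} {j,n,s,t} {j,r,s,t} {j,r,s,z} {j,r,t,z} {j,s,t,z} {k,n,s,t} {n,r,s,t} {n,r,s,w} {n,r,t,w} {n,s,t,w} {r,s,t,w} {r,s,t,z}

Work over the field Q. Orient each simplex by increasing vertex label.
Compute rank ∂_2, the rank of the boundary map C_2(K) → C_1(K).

rank∂_2=27

n_0=9 n_1=35 n_2=55 n_3=21  [Q]
∂1: piv[ej,ek,en,er,es,ew,ez,jt] rk=8  ker:jk,jn,jr,js,jw,jz,kn,kr,ks,kt,kw,kz,nr,ns,nt,nw,nz,rs,rt,rw,rz,st,sw,sz,tw,tz,wz
∂2: piv[ejk,ejr,ejs,ejz,ekn,eks,ens,enw,enz,ers,ewz,jkn,jkr,jkt,jkw,jkz,jnr,jnt,jnw,jrt,jrw,jrz,jst,jsw,jsz,jtz,ntw] rk=27  ker:jks,jns,jnz,jrs,jwz,knr,kns,knt,krs,kst,ksw,ksz,kwz,nrs,nrt,nrw,nst,nsw,nwz,rst,rsw,rsz,rtw,rtz,stw,stz,swz,twz
∂3: piv[ejrs,ekns,enwz,jkns,jknt,jkst,jksw,jksz,jnrw,jnst,jrst,jrsz,jrtz,jstz,nrst,nrsw,nrtw,nstw] rk=18  ker:knst,rstw,rstz
rk∂_2=27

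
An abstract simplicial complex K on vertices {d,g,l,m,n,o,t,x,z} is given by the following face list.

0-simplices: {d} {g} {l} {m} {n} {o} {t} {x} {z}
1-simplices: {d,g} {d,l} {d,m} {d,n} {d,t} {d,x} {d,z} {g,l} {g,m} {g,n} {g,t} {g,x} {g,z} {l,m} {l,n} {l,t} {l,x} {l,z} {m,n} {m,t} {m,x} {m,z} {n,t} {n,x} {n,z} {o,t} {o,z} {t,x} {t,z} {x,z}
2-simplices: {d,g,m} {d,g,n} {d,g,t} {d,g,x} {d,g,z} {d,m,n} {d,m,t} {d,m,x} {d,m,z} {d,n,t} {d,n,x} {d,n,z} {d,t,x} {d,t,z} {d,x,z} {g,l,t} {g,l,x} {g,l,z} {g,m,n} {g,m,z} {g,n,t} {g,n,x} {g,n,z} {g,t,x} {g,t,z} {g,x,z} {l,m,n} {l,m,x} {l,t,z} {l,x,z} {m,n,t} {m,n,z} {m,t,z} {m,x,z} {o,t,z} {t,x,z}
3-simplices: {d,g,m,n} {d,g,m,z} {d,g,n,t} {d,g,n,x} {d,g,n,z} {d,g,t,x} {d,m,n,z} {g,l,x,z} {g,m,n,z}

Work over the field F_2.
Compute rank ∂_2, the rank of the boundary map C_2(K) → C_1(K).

rank∂_2=21

n_0=9 n_1=30 n_2=36 n_3=9  [Z2]
∂1: piv[dg,dl,dm,dn,dt,dx,dz,ot] rk=8  ker:gl,gm,gn,gt,gx,gz,lm,ln,lt,lx,lz,mn,mt,mx,mz,nt,nx,nz,oz,tx,tz,xz
∂2: piv[dgm,dgn,dgt,dgx,dgz,dmn,dmt,dmx,dmz,dnt,dnx,dnz,dtx,dtz,dxz,glt,glx,glz,lmn,lmx,otz] rk=21  ker:gmn,gmz,gnt,gnx,gnz,gtx,gtz,gxz,ltz,lxz,mnt,mnz,mtz,mxz,txz
∂3: piv[dgmn,dgmz,dgnt,dgnx,dgnz,dgtx,dmnz,glxz] rk=8  ker:gmnz
rk∂_2=21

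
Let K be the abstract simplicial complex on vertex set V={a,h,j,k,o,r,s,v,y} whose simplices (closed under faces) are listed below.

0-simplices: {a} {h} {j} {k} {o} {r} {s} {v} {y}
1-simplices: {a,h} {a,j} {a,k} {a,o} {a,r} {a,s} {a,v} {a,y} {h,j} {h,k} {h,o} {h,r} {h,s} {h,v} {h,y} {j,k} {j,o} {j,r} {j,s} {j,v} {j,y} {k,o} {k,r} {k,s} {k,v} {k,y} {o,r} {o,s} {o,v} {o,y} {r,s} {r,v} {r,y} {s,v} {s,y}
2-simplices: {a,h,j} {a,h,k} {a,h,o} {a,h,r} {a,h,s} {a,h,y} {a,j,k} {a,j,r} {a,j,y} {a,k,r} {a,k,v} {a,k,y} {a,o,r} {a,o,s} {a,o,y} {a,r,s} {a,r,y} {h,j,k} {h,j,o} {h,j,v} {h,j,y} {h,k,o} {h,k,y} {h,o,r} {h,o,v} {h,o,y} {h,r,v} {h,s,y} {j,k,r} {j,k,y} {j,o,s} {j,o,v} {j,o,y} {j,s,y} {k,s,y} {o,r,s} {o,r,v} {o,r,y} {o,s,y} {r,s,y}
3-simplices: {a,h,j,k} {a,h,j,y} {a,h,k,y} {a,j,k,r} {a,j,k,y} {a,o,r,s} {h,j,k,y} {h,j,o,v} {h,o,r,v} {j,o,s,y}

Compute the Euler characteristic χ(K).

χ(K)=4

n_0=9 n_1=35 n_2=40 n_3=10
χ=+9−35+40−10=4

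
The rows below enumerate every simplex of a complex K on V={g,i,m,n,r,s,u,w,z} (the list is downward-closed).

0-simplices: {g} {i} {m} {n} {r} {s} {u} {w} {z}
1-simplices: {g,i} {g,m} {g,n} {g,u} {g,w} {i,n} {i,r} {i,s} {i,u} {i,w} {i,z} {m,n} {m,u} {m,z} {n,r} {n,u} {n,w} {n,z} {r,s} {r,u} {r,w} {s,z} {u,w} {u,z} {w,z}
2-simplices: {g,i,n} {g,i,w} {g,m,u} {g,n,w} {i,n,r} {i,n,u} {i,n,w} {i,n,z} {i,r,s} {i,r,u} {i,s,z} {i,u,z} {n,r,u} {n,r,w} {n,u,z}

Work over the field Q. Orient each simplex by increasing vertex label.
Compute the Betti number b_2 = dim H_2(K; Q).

b_2=3

n_0=9 n_1=25 n_2=15  [Q]
∂1: piv[gi,gm,gn,gu,gw,ir,is,iz] rk=8  ker:in,iu,iw,mn,mu,mz,nr,nu,nw,nz,rs,ru,rw,sz,uw,uz,wz
∂2: piv[gin,giw,gmu,gnw,inr,inu,inz,irs,iru,isz,iuz,nrw] rk=12  ker:inw,nru,nuz
b_2=(15−12)−0=3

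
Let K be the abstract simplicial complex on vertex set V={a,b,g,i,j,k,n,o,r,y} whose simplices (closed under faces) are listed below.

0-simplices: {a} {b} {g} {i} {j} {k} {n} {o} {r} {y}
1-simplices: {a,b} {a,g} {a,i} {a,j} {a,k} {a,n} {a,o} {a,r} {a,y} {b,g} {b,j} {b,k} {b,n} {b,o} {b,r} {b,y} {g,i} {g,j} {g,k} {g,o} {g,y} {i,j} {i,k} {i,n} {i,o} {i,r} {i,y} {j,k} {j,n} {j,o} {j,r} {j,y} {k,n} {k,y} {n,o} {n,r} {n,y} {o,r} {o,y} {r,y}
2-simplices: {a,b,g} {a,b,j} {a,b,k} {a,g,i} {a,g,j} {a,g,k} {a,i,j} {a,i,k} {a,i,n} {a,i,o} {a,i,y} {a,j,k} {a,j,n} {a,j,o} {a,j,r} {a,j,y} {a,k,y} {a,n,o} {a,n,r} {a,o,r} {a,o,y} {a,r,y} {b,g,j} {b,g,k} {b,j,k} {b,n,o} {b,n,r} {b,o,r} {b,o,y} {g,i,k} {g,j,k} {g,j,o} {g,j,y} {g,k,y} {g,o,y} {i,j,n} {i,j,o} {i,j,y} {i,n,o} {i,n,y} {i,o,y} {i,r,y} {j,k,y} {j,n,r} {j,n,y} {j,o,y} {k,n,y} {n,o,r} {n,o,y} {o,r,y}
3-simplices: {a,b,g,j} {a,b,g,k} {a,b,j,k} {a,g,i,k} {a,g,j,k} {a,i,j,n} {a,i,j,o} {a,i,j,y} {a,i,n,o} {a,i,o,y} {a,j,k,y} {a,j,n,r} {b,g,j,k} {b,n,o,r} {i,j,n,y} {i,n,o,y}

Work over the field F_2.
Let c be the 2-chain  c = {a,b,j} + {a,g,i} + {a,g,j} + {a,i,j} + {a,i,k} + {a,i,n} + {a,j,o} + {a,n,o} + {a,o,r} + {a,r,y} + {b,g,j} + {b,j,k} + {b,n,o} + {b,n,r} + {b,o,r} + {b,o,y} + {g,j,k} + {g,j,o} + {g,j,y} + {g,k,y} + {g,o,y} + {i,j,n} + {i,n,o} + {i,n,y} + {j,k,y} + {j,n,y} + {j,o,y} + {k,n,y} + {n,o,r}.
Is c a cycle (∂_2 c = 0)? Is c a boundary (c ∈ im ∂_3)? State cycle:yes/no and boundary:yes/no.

n_0=10 n_1=40 n_2=50 n_3=16  [Z2]
∂1: piv[ab,ag,ai,aj,ak,an,ao,ar,ay] rk=9  ker:bg,bj,bk,bn,bo,br,by,gi,gj,gk,go,gy,ij,ik,in,io,ir,iy,jk,jn,jo,jr,jy,kn,ky,no,nr,ny,or,oy,ry
∂2: piv[abg,abj,abk,agi,agj,agk,aij,aik,ain,aio,aiy,ajk,ajn,ajo,ajr,ajy,aky,ano,anr,aor,aoy,ary,bno,bnr,boy,gjo,gjy,iny,iry,kny] rk=30  ker:bgj,bgk,bjk,bor,gik,gjk,gky,goy,ijn,ijo,ijy,ino,ioy,jky,jnr,jny,joy,nor,noy,ory
∂3: piv[abgj,abgk,abjk,agik,agjk,aijn,aijo,aijy,aino,aioy,ajky,ajnr,bnor,ijny,inoy] rk=15  ker:bgjk
∂2c = {a,b} + {a,k} + {a,o} + {a,y} + {b,g} + {b,j} + {b,k} + {b,o} + {b,y} + {g,i} + {g,j} + {g,y} + {i,k} + {i,o} + {i,y} + {j,k} + {j,o} + {k,n} + {k,y} + {n,y} + {o,r} + {o,y} + {r,y}

cycle:no boundary:no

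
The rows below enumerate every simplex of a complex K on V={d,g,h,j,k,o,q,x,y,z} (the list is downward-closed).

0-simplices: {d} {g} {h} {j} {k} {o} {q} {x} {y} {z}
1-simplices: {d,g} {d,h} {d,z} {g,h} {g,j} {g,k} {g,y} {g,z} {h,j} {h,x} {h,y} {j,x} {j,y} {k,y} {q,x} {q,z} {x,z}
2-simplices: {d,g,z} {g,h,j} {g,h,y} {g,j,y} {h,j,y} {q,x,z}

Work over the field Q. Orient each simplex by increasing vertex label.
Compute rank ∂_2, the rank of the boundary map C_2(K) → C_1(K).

rank∂_2=5

n_0=10 n_1=17 n_2=6  [Q]
∂1: piv[dg,dh,dz,gj,gk,gy,hx,qx] rk=8  ker:gh,gz,hj,hy,jx,jy,ky,qz,xz
∂2: piv[dgz,ghj,ghy,gjy,qxz] rk=5  ker:hjy
rk∂_2=5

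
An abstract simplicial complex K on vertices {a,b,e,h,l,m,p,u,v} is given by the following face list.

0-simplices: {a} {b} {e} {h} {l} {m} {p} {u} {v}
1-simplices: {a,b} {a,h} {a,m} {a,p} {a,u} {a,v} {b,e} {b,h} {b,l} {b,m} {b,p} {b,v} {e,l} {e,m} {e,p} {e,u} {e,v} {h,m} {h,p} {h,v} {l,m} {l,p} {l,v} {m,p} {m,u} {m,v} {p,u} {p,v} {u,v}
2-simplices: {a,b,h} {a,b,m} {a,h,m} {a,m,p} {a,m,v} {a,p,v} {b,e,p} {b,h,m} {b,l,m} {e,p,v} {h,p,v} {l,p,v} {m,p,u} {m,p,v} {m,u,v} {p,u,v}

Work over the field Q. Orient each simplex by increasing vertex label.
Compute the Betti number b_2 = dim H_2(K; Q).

b_2=3

n_0=9 n_1=29 n_2=16  [Q]
∂1: piv[ab,ah,am,ap,au,av,be,bl] rk=8  ker:bh,bm,bp,bv,el,em,ep,eu,ev,hm,hp,hv,lm,lp,lv,mp,mu,mv,pu,pv,uv
∂2: piv[abh,abm,ahm,amp,amv,apv,bep,blm,epv,hpv,lpv,mpu,muv] rk=13  ker:bhm,mpv,puv
b_2=(16−13)−0=3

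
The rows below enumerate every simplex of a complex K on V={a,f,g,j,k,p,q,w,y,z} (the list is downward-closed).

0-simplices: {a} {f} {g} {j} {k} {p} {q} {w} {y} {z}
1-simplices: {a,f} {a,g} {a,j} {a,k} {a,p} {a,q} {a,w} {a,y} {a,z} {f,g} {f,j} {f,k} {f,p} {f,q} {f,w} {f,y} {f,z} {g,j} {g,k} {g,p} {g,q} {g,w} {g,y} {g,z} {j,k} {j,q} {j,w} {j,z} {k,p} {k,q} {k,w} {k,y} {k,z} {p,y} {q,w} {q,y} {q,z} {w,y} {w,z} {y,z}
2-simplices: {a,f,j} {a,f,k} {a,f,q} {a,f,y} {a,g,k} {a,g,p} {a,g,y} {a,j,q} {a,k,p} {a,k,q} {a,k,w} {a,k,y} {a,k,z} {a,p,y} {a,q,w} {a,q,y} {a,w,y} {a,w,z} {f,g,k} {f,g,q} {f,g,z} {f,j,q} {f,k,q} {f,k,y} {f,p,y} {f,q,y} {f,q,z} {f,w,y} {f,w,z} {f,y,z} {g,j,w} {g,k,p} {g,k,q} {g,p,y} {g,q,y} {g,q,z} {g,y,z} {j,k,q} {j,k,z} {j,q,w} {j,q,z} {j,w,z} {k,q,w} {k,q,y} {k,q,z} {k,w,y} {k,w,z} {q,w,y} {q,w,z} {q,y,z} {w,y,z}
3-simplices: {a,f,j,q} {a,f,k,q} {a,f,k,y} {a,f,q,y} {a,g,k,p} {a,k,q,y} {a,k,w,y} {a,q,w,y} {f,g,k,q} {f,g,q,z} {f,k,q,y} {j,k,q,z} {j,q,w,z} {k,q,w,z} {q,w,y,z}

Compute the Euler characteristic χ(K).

χ(K)=6

n_0=10 n_1=40 n_2=51 n_3=15
χ=+10−40+51−15=6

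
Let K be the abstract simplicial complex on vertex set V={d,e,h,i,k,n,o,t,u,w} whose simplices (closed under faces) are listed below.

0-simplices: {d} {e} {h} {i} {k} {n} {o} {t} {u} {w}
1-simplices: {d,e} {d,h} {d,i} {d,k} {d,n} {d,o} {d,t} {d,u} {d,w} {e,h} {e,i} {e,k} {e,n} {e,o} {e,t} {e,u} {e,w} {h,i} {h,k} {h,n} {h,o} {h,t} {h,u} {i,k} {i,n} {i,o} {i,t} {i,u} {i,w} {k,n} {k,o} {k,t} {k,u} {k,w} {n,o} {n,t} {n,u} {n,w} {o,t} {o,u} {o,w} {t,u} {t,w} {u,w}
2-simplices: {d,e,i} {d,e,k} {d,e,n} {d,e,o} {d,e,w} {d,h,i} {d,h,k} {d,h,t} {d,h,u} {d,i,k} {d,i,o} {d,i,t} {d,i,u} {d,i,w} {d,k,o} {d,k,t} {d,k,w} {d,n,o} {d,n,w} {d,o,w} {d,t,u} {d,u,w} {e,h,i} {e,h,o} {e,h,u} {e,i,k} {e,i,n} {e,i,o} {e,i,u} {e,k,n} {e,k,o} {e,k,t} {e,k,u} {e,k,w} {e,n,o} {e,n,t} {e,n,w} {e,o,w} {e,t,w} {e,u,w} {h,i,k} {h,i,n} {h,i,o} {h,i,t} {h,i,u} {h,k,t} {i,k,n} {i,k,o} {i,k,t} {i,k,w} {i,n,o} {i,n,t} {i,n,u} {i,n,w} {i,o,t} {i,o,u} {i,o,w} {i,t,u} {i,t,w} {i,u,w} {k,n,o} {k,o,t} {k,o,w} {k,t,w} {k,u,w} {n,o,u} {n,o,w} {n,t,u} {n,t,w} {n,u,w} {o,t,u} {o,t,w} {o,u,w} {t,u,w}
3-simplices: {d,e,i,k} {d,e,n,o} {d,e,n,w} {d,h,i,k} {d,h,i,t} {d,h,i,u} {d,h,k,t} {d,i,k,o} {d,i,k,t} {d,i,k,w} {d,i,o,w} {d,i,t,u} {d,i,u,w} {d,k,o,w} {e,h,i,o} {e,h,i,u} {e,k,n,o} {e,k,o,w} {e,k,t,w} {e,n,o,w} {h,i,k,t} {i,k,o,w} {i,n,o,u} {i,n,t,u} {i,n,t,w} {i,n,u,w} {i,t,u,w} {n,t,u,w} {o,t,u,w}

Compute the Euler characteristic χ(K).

χ(K)=11

n_0=10 n_1=44 n_2=74 n_3=29
χ=+10−44+74−29=11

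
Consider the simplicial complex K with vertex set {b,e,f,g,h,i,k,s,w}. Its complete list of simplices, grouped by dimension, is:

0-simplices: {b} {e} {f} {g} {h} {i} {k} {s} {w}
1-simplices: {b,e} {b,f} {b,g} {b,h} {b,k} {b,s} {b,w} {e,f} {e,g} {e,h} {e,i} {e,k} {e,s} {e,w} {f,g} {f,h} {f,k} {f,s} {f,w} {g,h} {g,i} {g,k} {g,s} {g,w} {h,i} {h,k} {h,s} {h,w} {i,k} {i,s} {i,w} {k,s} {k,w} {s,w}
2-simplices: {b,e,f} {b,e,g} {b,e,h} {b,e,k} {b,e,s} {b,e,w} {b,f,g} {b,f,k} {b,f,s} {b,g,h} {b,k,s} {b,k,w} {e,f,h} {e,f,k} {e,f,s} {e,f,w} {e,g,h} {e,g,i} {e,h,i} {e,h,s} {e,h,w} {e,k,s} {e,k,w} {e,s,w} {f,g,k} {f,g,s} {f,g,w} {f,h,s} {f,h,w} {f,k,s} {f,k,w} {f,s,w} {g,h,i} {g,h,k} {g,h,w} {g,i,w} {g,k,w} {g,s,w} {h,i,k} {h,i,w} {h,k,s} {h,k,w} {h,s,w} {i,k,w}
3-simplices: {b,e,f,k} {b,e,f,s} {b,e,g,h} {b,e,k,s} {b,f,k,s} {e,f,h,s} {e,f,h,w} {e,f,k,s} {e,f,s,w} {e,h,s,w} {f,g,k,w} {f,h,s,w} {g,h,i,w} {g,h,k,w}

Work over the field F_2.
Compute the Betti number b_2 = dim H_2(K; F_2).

n_0=9 n_1=34 n_2=44 n_3=14  [Z2]
∂1: piv[be,bf,bg,bh,bk,bs,bw,ei] rk=8  ker:ef,eg,eh,ek,es,ew,fg,fh,fk,fs,fw,gh,gi,gk,gs,gw,hi,hk,hs,hw,ik,is,iw,ks,kw,sw
∂2: piv[bef,beg,beh,bek,bes,bew,bfg,bfk,bfs,bgh,bks,bkw,efh,efw,egi,ehi,ehs,ehw,esw,fgk,fgs,fgw,ghk,giw,hik] rk=25  ker:efk,efs,egh,eks,ekw,fhs,fhw,fks,fkw,fsw,ghi,ghw,gkw,gsw,hiw,hks,hkw,hsw,ikw
∂3: piv[befk,befs,begh,beks,bfks,efhs,efhw,efsw,ehsw,fgkw,ghiw,ghkw] rk=12  ker:efks,fhsw
b_2=(44−25)−12=7

b_2=7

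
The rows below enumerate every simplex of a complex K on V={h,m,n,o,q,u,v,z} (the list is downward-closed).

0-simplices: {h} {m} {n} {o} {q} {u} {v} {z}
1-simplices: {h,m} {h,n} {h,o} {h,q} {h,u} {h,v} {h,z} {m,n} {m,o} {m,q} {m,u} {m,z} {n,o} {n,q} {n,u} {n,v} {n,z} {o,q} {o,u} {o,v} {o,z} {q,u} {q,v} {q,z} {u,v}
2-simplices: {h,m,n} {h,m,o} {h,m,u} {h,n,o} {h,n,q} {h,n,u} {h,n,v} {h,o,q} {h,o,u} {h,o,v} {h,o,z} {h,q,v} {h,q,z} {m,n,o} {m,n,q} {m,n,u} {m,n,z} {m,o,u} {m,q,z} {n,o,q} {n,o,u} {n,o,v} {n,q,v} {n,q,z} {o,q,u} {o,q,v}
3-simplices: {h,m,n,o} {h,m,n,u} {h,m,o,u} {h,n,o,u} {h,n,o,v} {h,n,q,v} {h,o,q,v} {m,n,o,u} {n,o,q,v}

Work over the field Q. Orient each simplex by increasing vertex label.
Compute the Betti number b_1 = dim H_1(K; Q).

b_1=1

n_0=8 n_1=25 n_2=26 n_3=9  [Q]
∂1: piv[hm,hn,ho,hq,hu,hv,hz] rk=7  ker:mn,mo,mq,mu,mz,no,nq,nu,nv,nz,oq,ou,ov,oz,qu,qv,qz,uv
∂2: piv[hmn,hmo,hmu,hno,hnq,hnu,hnv,hoq,hou,hov,hoz,hqv,hqz,mnq,mnz,mqz,oqu] rk=17  ker:mno,mnu,mou,noq,nou,nov,nqv,nqz,oqv
∂3: piv[hmno,hmnu,hmou,hnou,hnov,hnqv,hoqv,noqv] rk=8  ker:mnou
b_1=(25−7)−17=1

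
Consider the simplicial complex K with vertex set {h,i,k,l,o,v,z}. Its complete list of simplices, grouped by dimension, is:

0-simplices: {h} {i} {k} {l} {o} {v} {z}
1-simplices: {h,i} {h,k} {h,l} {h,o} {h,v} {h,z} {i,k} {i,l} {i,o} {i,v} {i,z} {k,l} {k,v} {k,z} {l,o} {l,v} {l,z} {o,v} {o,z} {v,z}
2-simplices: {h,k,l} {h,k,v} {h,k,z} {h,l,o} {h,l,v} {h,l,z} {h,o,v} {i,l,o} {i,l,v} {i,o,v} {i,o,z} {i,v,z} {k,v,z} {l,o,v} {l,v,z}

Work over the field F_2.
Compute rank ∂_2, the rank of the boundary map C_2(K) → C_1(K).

rank∂_2=12

n_0=7 n_1=20 n_2=15  [Z2]
∂1: piv[hi,hk,hl,ho,hv,hz] rk=6  ker:ik,il,io,iv,iz,kl,kv,kz,lo,lv,lz,ov,oz,vz
∂2: piv[hkl,hkv,hkz,hlo,hlv,hlz,hov,ilo,ilv,ioz,ivz,kvz] rk=12  ker:iov,lov,lvz
rk∂_2=12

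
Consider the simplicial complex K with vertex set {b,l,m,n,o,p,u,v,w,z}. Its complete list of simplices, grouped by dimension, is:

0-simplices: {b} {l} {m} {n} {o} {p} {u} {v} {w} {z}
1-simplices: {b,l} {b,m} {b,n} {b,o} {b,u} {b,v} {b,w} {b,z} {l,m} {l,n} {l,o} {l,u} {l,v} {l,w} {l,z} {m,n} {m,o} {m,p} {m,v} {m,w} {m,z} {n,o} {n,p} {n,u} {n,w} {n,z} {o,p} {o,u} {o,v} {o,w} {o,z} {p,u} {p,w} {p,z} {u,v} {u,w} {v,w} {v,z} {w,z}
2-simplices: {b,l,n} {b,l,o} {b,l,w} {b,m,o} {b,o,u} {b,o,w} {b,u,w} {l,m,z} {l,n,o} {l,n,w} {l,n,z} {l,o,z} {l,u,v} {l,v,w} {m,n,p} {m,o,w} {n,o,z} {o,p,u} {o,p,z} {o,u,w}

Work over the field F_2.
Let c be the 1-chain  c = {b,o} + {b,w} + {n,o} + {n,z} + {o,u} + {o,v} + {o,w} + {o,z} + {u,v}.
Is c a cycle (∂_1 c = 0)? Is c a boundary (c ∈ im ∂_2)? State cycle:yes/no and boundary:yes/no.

cycle:yes boundary:no

n_0=10 n_1=39 n_2=20  [Z2]
∂1: piv[bl,bm,bn,bo,bu,bv,bw,bz,mp] rk=9  ker:lm,ln,lo,lu,lv,lw,lz,mn,mo,mv,mw,mz,no,np,nu,nw,nz,op,ou,ov,ow,oz,pu,pw,pz,uv,uw,vw,vz,wz
∂2: piv[bln,blo,blw,bmo,bou,bow,buw,lmz,lno,lnw,lnz,loz,luv,lvw,mnp,mow,opu,opz] rk=18  ker:noz,ouw
∂1c = 0
c vs im∂2: residual ≠ 0 ⇒ not boundary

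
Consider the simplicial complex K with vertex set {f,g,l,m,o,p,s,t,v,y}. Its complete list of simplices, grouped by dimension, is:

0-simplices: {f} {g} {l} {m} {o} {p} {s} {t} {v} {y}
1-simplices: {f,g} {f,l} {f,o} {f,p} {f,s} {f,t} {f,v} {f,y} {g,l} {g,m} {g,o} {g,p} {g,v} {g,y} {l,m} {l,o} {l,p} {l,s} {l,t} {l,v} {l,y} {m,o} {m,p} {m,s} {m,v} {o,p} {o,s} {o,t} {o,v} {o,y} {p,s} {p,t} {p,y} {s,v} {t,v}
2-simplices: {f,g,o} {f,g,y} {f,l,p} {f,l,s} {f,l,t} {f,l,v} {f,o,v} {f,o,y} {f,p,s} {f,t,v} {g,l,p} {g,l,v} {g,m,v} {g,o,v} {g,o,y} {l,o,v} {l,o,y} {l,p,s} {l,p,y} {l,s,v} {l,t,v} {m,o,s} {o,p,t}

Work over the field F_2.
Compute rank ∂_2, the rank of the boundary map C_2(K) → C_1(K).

rank∂_2=20

n_0=10 n_1=35 n_2=23  [Z2]
∂1: piv[fg,fl,fo,fp,fs,ft,fv,fy,gm] rk=9  ker:gl,go,gp,gv,gy,lm,lo,lp,ls,lt,lv,ly,mo,mp,ms,mv,op,os,ot,ov,oy,ps,pt,py,sv,tv
∂2: piv[fgo,fgy,flp,fls,flt,flv,fov,foy,fps,ftv,glp,glv,gmv,gov,lov,loy,lpy,lsv,mos,opt] rk=20  ker:goy,lps,ltv
rk∂_2=20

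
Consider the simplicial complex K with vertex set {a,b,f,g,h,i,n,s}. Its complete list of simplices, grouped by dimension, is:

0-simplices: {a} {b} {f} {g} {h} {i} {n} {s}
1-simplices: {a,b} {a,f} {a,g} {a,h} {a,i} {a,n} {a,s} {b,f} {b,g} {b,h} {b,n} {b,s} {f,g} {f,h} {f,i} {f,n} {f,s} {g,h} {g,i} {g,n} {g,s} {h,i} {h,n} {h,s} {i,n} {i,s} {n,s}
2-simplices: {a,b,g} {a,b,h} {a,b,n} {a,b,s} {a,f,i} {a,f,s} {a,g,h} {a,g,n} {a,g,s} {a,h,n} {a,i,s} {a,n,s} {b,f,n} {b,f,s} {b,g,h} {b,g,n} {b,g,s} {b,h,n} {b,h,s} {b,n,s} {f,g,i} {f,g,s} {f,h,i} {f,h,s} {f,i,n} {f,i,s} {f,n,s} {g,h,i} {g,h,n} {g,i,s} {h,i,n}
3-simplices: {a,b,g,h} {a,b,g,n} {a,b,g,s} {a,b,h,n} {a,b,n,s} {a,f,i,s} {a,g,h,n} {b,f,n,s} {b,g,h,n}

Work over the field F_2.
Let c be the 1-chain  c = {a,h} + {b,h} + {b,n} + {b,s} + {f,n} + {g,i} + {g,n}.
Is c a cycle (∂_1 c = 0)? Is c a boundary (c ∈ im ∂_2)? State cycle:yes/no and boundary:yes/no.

n_0=8 n_1=27 n_2=31 n_3=9  [Z2]
∂1: piv[ab,af,ag,ah,ai,an,as] rk=7  ker:bf,bg,bh,bn,bs,fg,fh,fi,fn,fs,gh,gi,gn,gs,hi,hn,hs,in,is,ns
∂2: piv[abg,abh,abn,abs,afi,afs,agh,agn,ags,ahn,ais,ans,bfn,bfs,bhs,fgi,fgs,fhi,fhs,fin] rk=20  ker:bgh,bgn,bgs,bhn,bns,fis,fns,ghi,ghn,gis,hin
∂3: piv[abgh,abgn,abgs,abhn,abns,afis,aghn,bfns] rk=8  ker:bghn
∂1c = {a} + {b} + {f} + {i} + {n} + {s}

cycle:no boundary:no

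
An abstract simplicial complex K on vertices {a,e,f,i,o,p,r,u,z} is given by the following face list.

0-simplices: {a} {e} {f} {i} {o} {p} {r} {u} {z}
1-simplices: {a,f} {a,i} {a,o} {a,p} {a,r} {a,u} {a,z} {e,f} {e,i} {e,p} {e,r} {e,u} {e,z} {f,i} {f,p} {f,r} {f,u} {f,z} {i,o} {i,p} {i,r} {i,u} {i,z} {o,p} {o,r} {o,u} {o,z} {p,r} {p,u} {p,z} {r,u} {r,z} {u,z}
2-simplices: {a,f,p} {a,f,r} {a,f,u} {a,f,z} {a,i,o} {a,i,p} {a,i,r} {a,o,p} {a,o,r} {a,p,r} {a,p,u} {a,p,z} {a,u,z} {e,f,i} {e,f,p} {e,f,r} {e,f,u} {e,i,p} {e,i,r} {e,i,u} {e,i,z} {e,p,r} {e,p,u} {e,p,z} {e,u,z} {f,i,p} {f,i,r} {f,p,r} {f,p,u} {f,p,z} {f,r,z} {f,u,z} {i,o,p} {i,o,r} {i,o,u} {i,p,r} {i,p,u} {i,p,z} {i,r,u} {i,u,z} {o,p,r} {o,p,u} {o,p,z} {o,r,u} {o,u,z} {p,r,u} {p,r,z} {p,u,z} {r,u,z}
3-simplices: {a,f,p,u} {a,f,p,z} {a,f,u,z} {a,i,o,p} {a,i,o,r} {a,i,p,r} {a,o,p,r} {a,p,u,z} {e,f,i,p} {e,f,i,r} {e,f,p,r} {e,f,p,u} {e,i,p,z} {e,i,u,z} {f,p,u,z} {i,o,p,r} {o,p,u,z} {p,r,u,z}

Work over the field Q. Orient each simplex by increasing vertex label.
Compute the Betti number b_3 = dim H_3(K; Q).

n_0=9 n_1=33 n_2=49 n_3=18  [Q]
∂1: piv[af,ai,ao,ap,ar,au,az,ef] rk=8  ker:ei,ep,er,eu,ez,fi,fp,fr,fu,fz,io,ip,ir,iu,iz,op,or,ou,oz,pr,pu,pz,ru,rz,uz
∂2: piv[afp,afr,afu,afz,aio,aip,air,aop,aor,apr,apu,apz,auz,efi,efp,efr,efu,eip,eiu,eiz,epz,frz,iou,iru,opz] rk=25  ker:eir,epr,epu,euz,fip,fir,fpr,fpu,fpz,fuz,iop,ior,ipr,ipu,ipz,iuz,opr,opu,oru,ouz,pru,prz,puz,ruz
∂3: piv[afpu,afpz,afuz,aiop,aior,aipr,aopr,apuz,efip,efir,efpr,efpu,eipz,eiuz,opuz,pruz] rk=16  ker:fpuz,iopr
b_3=(18−16)−0=2

b_3=2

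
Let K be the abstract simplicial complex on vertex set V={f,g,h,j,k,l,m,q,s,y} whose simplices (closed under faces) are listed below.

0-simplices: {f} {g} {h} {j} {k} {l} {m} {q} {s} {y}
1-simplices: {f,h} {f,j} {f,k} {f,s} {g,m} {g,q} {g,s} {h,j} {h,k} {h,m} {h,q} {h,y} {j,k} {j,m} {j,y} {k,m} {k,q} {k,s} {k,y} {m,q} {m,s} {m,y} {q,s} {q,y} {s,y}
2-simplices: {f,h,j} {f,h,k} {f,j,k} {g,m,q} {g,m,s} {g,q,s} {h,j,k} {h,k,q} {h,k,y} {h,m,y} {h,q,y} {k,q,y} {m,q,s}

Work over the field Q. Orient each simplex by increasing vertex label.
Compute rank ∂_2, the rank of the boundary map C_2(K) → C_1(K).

n_0=10 n_1=25 n_2=13  [Q]
∂1: piv[fh,fj,fk,fs,gm,gq,gs,hy] rk=8  ker:hj,hk,hm,hq,jk,jm,jy,km,kq,ks,ky,mq,ms,my,qs,qy,sy
∂2: piv[fhj,fhk,fjk,gmq,gms,gqs,hkq,hky,hmy,hqy] rk=10  ker:hjk,kqy,mqs
rk∂_2=10

rank∂_2=10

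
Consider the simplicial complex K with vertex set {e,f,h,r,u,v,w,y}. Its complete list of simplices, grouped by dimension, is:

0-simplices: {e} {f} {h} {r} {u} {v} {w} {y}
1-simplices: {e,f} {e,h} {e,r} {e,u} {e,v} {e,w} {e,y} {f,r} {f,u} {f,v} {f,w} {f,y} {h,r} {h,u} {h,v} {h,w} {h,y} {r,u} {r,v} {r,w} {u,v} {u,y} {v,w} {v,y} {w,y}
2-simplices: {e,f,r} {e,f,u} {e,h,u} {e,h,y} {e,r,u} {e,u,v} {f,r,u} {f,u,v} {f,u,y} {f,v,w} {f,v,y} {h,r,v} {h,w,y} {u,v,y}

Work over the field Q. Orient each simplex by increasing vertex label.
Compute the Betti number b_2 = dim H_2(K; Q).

n_0=8 n_1=25 n_2=14  [Q]
∂1: piv[ef,eh,er,eu,ev,ew,ey] rk=7  ker:fr,fu,fv,fw,fy,hr,hu,hv,hw,hy,ru,rv,rw,uv,uy,vw,vy,wy
∂2: piv[efr,efu,ehu,ehy,eru,euv,fuv,fuy,fvw,fvy,hrv,hwy] rk=12  ker:fru,uvy
b_2=(14−12)−0=2

b_2=2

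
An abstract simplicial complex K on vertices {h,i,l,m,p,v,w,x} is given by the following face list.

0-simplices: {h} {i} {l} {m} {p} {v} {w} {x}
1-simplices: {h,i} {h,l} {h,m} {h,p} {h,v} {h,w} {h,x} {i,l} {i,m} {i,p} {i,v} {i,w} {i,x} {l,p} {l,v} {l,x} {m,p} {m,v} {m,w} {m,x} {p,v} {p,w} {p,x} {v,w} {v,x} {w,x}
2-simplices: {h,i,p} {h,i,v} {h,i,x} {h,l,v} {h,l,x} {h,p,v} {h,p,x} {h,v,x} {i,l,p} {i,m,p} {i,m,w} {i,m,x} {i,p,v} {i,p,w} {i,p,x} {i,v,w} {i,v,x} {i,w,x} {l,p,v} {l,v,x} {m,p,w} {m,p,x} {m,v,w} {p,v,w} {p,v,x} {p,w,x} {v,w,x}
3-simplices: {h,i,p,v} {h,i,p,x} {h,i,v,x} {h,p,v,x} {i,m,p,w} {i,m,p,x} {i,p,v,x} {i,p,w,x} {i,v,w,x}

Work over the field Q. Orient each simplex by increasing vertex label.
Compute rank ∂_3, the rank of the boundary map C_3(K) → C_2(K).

rank∂_3=8

n_0=8 n_1=26 n_2=27 n_3=9  [Q]
∂1: piv[hi,hl,hm,hp,hv,hw,hx] rk=7  ker:il,im,ip,iv,iw,ix,lp,lv,lx,mp,mv,mw,mx,pv,pw,px,vw,vx,wx
∂2: piv[hip,hiv,hix,hlv,hlx,hpv,hpx,hvx,ilp,imp,imw,imx,ipw,ivw,iwx,lpv,mvw] rk=17  ker:ipv,ipx,ivx,lvx,mpw,mpx,pvw,pvx,pwx,vwx
∂3: piv[hipv,hipx,hivx,hpvx,impw,impx,ipwx,ivwx] rk=8  ker:ipvx
rk∂_3=8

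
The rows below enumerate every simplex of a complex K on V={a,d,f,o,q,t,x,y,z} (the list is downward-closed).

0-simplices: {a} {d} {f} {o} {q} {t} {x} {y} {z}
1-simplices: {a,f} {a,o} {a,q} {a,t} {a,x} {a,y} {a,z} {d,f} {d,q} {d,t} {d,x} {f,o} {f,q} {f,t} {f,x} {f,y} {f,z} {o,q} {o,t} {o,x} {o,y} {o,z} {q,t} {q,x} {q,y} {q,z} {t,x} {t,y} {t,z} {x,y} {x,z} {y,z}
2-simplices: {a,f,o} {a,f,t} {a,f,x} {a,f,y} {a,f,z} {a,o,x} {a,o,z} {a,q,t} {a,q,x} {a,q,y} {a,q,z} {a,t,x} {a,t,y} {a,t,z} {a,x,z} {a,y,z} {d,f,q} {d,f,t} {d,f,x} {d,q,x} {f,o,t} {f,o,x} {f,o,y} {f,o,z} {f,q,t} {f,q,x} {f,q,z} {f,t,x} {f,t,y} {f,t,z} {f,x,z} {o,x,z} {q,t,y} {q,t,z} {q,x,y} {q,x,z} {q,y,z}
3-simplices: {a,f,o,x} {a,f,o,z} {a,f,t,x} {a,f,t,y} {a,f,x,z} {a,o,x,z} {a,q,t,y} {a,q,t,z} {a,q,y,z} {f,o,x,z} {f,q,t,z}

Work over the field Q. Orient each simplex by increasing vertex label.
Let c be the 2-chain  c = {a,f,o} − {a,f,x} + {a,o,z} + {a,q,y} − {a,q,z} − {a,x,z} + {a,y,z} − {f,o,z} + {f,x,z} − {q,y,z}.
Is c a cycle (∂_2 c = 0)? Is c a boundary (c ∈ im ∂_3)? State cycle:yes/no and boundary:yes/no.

n_0=9 n_1=32 n_2=37 n_3=11  [Q]
∂1: piv[af,ao,aq,at,ax,ay,az,df] rk=8  ker:dq,dt,dx,fo,fq,ft,fx,fy,fz,oq,ot,ox,oy,oz,qt,qx,qy,qz,tx,ty,tz,xy,xz,yz
∂2: piv[afo,aft,afx,afy,afz,aox,aoz,aqt,aqx,aqy,aqz,atx,aty,atz,axz,ayz,dfq,dft,dfx,dqx,fot,foy,qxy] rk=23  ker:fox,foz,fqt,fqx,fqz,ftx,fty,ftz,fxz,oxz,qty,qtz,qxz,qyz
∂3: piv[afox,afoz,aftx,afty,afxz,aoxz,aqty,aqtz,aqyz,fqtz] rk=10  ker:foxz
∂2c = 0
c vs im∂3: reduces to 0 ⇒ boundary

cycle:yes boundary:yes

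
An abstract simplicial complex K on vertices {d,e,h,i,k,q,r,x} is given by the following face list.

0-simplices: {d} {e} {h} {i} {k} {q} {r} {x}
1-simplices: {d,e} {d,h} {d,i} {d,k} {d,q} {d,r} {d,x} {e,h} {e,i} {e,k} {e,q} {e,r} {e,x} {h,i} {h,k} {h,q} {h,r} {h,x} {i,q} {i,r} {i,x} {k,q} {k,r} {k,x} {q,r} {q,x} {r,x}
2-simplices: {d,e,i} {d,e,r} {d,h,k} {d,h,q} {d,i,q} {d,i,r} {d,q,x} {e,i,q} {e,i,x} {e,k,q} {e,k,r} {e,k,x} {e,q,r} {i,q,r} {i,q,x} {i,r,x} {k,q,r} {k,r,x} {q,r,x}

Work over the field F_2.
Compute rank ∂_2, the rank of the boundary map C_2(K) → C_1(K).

rank∂_2=15

n_0=8 n_1=27 n_2=19  [Z2]
∂1: piv[de,dh,di,dk,dq,dr,dx] rk=7  ker:eh,ei,ek,eq,er,ex,hi,hk,hq,hr,hx,iq,ir,ix,kq,kr,kx,qr,qx,rx
∂2: piv[dei,der,dhk,dhq,diq,dir,dqx,eiq,eix,ekq,ekr,ekx,eqr,iqx,irx] rk=15  ker:iqr,kqr,krx,qrx
rk∂_2=15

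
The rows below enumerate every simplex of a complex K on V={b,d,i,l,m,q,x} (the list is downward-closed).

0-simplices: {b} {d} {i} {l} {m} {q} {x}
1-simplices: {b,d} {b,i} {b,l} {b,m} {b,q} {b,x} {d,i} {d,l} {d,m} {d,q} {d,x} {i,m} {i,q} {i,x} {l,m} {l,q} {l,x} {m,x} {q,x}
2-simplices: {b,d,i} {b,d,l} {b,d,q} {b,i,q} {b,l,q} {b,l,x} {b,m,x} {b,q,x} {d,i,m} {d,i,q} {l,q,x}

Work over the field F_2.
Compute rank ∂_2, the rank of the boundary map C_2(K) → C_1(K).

rank∂_2=9

n_0=7 n_1=19 n_2=11  [Z2]
∂1: piv[bd,bi,bl,bm,bq,bx] rk=6  ker:di,dl,dm,dq,dx,im,iq,ix,lm,lq,lx,mx,qx
∂2: piv[bdi,bdl,bdq,biq,blq,blx,bmx,bqx,dim] rk=9  ker:diq,lqx
rk∂_2=9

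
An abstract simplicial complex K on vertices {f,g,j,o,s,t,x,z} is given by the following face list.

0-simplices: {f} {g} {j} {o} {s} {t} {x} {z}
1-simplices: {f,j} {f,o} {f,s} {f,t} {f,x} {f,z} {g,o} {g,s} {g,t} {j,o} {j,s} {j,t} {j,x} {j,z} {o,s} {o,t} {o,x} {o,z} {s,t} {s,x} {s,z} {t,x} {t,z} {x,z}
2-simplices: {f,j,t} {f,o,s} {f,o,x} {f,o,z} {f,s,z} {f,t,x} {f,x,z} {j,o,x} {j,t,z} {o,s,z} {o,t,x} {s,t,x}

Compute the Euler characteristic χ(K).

χ(K)=-4

n_0=8 n_1=24 n_2=12
χ=+8−24+12=-4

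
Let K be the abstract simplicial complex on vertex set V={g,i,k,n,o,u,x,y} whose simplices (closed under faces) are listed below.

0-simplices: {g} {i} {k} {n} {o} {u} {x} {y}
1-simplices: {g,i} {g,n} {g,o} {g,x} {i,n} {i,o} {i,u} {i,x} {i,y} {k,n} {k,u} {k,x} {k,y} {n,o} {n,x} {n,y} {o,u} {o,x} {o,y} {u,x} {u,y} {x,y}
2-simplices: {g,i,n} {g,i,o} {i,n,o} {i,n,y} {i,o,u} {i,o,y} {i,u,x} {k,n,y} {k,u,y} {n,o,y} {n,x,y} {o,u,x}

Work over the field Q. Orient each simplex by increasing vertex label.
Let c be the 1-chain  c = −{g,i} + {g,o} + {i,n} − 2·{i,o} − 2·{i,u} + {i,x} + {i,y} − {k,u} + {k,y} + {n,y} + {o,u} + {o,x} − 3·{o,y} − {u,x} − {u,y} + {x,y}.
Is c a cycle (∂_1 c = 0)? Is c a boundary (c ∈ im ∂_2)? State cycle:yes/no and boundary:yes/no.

n_0=8 n_1=22 n_2=12  [Q]
∂1: piv[gi,gn,go,gx,iu,iy,kn] rk=7  ker:in,io,ix,ku,kx,ky,no,nx,ny,ou,ox,oy,ux,uy,xy
∂2: piv[gin,gio,ino,iny,iou,ioy,iux,kny,kuy,nxy,oux] rk=11  ker:noy
∂1c = 0
c vs im∂2: residual ≠ 0 ⇒ not boundary

cycle:yes boundary:no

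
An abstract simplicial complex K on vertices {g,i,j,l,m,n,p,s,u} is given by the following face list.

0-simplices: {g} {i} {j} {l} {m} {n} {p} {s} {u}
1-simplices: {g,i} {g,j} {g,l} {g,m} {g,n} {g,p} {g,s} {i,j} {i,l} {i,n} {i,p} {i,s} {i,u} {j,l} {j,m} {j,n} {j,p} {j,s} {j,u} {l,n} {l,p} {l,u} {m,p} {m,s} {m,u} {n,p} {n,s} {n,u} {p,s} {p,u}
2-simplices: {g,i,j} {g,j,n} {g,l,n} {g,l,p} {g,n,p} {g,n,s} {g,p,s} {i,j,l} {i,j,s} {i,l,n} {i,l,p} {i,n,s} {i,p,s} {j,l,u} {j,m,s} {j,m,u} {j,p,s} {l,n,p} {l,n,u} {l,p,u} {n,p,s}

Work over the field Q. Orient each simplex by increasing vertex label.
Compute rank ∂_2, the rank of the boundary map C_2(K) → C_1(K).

rank∂_2=18

n_0=9 n_1=30 n_2=21  [Q]
∂1: piv[gi,gj,gl,gm,gn,gp,gs,iu] rk=8  ker:ij,il,in,ip,is,jl,jm,jn,jp,js,ju,ln,lp,lu,mp,ms,mu,np,ns,nu,ps,pu
∂2: piv[gij,gjn,gln,glp,gnp,gns,gps,ijl,ijs,iln,ilp,ins,jlu,jms,jmu,jps,lnu,lpu] rk=18  ker:ips,lnp,nps
rk∂_2=18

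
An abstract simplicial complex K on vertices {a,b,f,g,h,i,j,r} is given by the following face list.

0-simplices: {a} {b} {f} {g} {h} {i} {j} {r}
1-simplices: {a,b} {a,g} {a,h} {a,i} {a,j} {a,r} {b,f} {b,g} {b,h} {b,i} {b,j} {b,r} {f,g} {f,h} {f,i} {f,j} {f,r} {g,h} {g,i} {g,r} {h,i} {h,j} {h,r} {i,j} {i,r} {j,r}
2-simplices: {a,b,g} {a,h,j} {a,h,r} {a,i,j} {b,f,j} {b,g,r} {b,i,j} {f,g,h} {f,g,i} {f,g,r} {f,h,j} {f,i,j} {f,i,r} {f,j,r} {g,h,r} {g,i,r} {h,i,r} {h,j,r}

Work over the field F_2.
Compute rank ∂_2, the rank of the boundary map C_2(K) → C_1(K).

rank∂_2=16

n_0=8 n_1=26 n_2=18  [Z2]
∂1: piv[ab,ag,ah,ai,aj,ar,bf] rk=7  ker:bg,bh,bi,bj,br,fg,fh,fi,fj,fr,gh,gi,gr,hi,hj,hr,ij,ir,jr
∂2: piv[abg,ahj,ahr,aij,bfj,bgr,bij,fgh,fgi,fgr,fhj,fij,fir,fjr,ghr,hir] rk=16  ker:gir,hjr
rk∂_2=16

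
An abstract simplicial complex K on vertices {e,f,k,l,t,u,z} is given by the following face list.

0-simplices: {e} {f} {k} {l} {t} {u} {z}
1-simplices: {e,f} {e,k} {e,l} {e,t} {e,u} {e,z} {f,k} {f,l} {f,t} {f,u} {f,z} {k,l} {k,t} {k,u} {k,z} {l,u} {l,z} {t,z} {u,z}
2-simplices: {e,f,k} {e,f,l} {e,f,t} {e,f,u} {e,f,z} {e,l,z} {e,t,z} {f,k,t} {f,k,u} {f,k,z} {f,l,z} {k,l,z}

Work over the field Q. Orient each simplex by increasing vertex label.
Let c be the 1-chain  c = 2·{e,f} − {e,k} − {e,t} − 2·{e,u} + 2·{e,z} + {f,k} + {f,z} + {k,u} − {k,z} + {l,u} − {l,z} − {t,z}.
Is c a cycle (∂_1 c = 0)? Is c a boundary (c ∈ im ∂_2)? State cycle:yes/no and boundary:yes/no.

n_0=7 n_1=19 n_2=12  [Q]
∂1: piv[ef,ek,el,et,eu,ez] rk=6  ker:fk,fl,ft,fu,fz,kl,kt,ku,kz,lu,lz,tz,uz
∂2: piv[efk,efl,eft,efu,efz,elz,etz,fkt,fku,fkz,klz] rk=11  ker:flz
∂1c = 0
c vs im∂2: residual ≠ 0 ⇒ not boundary

cycle:yes boundary:no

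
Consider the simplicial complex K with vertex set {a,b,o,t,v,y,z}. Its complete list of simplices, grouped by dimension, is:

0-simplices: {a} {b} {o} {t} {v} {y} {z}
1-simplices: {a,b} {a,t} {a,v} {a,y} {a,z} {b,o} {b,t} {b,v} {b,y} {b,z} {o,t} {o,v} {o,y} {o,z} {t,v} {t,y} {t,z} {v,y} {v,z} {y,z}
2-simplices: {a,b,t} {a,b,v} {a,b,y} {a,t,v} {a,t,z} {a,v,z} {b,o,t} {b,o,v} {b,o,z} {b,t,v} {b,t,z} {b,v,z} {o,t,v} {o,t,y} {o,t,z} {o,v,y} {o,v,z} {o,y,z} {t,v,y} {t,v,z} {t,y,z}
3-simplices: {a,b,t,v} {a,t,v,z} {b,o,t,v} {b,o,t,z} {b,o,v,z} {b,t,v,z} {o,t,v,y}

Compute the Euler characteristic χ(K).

χ(K)=1

n_0=7 n_1=20 n_2=21 n_3=7
χ=+7−20+21−7=1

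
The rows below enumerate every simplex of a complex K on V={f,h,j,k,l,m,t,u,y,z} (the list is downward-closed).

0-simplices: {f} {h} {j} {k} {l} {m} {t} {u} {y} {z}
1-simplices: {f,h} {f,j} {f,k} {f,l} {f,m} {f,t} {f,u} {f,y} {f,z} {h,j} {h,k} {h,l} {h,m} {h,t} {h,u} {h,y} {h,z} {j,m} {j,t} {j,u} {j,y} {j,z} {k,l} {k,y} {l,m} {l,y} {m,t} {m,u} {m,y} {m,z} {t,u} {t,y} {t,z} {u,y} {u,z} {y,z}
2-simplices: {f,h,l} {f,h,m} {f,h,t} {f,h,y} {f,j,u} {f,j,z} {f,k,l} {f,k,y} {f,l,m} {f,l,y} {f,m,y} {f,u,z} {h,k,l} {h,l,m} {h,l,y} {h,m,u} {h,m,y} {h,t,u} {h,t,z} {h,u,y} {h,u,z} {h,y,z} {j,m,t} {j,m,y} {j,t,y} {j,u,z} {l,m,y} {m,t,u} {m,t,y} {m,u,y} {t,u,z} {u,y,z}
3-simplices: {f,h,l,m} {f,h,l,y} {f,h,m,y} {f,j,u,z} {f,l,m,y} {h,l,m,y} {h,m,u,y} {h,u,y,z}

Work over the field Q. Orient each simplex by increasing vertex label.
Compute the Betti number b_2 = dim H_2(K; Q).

b_2=2

n_0=10 n_1=36 n_2=32 n_3=8  [Q]
∂1: piv[fh,fj,fk,fl,fm,ft,fu,fy,fz] rk=9  ker:hj,hk,hl,hm,ht,hu,hy,hz,jm,jt,ju,jy,jz,kl,ky,lm,ly,mt,mu,my,mz,tu,ty,tz,uy,uz,yz
∂2: piv[fhl,fhm,fht,fhy,fju,fjz,fkl,fky,flm,fly,fmy,fuz,hkl,hmu,htu,htz,huy,huz,hyz,jmt,jmy,jty,mtu] rk=23  ker:hlm,hly,hmy,juz,lmy,mty,muy,tuz,uyz
∂3: piv[fhlm,fhly,fhmy,fjuz,flmy,hmuy,huyz] rk=7  ker:hlmy
b_2=(32−23)−7=2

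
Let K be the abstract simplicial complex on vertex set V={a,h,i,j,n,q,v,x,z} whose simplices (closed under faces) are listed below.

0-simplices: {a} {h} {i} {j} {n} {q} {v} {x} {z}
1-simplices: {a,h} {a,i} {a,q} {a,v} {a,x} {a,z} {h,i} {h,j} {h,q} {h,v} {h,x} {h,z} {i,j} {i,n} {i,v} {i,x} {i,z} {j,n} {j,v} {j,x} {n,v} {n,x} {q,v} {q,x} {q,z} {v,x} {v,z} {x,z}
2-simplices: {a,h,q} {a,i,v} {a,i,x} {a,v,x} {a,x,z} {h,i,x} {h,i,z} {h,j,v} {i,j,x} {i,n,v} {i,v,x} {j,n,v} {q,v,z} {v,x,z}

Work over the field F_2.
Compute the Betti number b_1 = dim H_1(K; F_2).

b_1=7

n_0=9 n_1=28 n_2=14  [Z2]
∂1: piv[ah,ai,aq,av,ax,az,hj,in] rk=8  ker:hi,hq,hv,hx,hz,ij,iv,ix,iz,jn,jv,jx,nv,nx,qv,qx,qz,vx,vz,xz
∂2: piv[ahq,aiv,aix,avx,axz,hix,hiz,hjv,ijx,inv,jnv,qvz,vxz] rk=13  ker:ivx
b_1=(28−8)−13=7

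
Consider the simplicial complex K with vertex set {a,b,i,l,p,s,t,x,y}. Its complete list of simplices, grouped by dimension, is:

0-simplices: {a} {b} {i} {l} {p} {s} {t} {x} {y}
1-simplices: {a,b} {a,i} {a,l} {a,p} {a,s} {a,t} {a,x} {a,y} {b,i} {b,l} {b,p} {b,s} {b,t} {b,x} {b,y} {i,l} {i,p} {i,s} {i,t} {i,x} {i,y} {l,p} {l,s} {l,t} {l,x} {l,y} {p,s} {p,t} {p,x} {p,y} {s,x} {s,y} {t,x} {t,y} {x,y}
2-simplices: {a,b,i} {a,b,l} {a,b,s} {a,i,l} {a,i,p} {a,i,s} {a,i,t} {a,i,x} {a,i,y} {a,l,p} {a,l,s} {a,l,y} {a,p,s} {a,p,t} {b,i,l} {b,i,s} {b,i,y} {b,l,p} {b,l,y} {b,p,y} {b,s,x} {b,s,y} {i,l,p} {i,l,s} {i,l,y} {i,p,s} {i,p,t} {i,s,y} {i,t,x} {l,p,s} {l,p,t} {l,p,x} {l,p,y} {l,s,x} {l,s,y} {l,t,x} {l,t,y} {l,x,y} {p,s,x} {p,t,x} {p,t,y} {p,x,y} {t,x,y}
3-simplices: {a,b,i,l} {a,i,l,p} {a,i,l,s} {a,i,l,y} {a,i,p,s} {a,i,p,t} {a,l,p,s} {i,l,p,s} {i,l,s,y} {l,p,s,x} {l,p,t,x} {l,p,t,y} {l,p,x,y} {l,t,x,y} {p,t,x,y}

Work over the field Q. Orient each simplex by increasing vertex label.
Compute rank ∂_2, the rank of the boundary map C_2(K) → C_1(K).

n_0=9 n_1=35 n_2=43 n_3=15  [Q]
∂1: piv[ab,ai,al,ap,as,at,ax,ay] rk=8  ker:bi,bl,bp,bs,bt,bx,by,il,ip,is,it,ix,iy,lp,ls,lt,lx,ly,ps,pt,px,py,sx,sy,tx,ty,xy
∂2: piv[abi,abl,abs,ail,aip,ais,ait,aix,aiy,alp,als,aly,aps,apt,biy,blp,bpy,bsx,bsy,itx,lpt,lpx,lsx,ltx,lty,lxy] rk=26  ker:bil,bis,bly,ilp,ils,ily,ips,ipt,isy,lps,lpy,lsy,psx,ptx,pty,pxy,txy
∂3: piv[abil,ailp,ails,aily,aips,aipt,alps,ilsy,lpsx,lptx,lpty,lpxy,ltxy] rk=13  ker:ilps,ptxy
rk∂_2=26

rank∂_2=26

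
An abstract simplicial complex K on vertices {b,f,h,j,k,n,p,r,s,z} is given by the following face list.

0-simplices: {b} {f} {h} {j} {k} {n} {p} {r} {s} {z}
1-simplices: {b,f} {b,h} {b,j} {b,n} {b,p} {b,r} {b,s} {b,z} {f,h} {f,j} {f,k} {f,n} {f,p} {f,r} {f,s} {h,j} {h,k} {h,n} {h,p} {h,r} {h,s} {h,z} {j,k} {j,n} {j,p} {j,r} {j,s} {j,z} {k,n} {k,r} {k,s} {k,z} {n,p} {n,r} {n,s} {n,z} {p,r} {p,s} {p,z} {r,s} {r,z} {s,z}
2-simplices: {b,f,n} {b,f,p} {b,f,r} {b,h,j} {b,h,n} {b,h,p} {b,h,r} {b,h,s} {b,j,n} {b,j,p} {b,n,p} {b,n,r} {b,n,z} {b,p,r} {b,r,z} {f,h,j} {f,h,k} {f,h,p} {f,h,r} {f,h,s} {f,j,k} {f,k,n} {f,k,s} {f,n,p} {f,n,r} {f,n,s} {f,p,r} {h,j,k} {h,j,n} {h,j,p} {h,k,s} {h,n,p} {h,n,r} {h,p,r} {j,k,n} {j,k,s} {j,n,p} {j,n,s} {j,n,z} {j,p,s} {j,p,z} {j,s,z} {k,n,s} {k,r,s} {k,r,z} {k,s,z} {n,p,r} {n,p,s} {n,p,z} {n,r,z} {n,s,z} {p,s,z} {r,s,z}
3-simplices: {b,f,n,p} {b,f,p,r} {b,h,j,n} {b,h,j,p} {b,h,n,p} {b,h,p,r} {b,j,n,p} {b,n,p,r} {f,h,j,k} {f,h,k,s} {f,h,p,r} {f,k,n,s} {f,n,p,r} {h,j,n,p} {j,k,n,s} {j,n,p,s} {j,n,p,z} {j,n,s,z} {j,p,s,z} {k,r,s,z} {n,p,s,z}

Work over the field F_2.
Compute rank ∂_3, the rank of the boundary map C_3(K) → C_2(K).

n_0=10 n_1=42 n_2=53 n_3=21  [Z2]
∂1: piv[bf,bh,bj,bn,bp,br,bs,bz,fk] rk=9  ker:fh,fj,fn,fp,fr,fs,hj,hk,hn,hp,hr,hs,hz,jk,jn,jp,jr,js,jz,kn,kr,ks,kz,np,nr,ns,nz,pr,ps,pz,rs,rz,sz
∂2: piv[bfn,bfp,bfr,bhj,bhn,bhp,bhr,bhs,bjn,bjp,bnp,bnr,bnz,bpr,brz,fhj,fhk,fhp,fhs,fjk,fkn,fks,fns,jks,jnz,jps,jpz,jsz,krs,krz,ksz] rk=31  ker:fhr,fnp,fnr,fpr,hjk,hjn,hjp,hks,hnp,hnr,hpr,jkn,jnp,jns,kns,npr,nps,npz,nrz,nsz,psz,rsz
∂3: piv[bfnp,bfpr,bhjn,bhjp,bhnp,bhpr,bjnp,bnpr,fhjk,fhks,fhpr,fkns,fnpr,jkns,jnps,jnpz,jnsz,jpsz,krsz] rk=19  ker:hjnp,npsz
rk∂_3=19

rank∂_3=19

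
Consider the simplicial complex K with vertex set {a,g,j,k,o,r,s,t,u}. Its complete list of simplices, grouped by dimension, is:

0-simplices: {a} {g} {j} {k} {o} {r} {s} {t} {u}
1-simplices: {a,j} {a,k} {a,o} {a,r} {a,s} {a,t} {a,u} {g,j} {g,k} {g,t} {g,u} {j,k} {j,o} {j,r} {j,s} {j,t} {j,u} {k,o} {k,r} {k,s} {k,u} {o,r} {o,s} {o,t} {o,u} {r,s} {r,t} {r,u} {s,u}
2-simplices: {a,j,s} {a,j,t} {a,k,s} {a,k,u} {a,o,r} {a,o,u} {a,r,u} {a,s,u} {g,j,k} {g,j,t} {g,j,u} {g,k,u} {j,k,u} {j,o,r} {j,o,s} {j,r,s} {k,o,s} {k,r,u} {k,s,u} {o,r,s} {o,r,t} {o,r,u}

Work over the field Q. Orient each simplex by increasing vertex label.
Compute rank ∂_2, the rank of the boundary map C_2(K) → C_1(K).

rank∂_2=18

n_0=9 n_1=29 n_2=22  [Q]
∂1: piv[aj,ak,ao,ar,as,at,au,gj] rk=8  ker:gk,gt,gu,jk,jo,jr,js,jt,ju,ko,kr,ks,ku,or,os,ot,ou,rs,rt,ru,su
∂2: piv[ajs,ajt,aks,aku,aor,aou,aru,asu,gjk,gjt,gju,gku,jor,jos,jrs,kos,kru,ort] rk=18  ker:jku,ksu,ors,oru
rk∂_2=18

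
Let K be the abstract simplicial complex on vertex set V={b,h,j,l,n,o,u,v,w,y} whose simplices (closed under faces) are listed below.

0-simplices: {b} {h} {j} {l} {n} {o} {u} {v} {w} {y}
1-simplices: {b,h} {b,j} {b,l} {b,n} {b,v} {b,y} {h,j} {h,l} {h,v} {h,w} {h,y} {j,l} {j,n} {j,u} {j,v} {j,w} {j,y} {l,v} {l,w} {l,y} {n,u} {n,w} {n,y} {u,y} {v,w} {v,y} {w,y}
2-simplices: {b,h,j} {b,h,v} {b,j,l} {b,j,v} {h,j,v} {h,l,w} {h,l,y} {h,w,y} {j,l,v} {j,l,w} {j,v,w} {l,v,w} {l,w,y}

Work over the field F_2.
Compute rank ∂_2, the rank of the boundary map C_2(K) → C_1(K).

rank∂_2=10

n_0=10 n_1=27 n_2=13  [Z2]
∂1: piv[bh,bj,bl,bn,bv,by,hw,ju] rk=8  ker:hj,hl,hv,hy,jl,jn,jv,jw,jy,lv,lw,ly,nu,nw,ny,uy,vw,vy,wy
∂2: piv[bhj,bhv,bjl,bjv,hlw,hly,hwy,jlv,jlw,jvw] rk=10  ker:hjv,lvw,lwy
rk∂_2=10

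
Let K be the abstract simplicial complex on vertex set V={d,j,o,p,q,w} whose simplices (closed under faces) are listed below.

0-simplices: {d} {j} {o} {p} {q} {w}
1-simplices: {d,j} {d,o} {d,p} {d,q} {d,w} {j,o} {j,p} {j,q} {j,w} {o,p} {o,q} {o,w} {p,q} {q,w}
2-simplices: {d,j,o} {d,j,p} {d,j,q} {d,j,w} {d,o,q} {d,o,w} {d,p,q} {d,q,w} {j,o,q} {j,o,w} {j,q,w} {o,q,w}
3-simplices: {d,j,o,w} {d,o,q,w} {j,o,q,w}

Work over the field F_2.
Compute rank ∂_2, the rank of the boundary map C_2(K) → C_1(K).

rank∂_2=8

n_0=6 n_1=14 n_2=12 n_3=3  [Z2]
∂1: piv[dj,do,dp,dq,dw] rk=5  ker:jo,jp,jq,jw,op,oq,ow,pq,qw
∂2: piv[djo,djp,djq,djw,doq,dow,dpq,dqw] rk=8  ker:joq,jow,jqw,oqw
∂3: piv[djow,doqw,joqw] rk=3
rk∂_2=8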